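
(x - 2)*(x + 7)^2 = x^3 + 12*x^2 + 21*x - 98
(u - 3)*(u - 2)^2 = u^3 - 7*u^2 + 16*u - 12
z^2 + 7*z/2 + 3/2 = (z + 1/2)*(z + 3)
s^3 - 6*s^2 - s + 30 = (s - 5)*(s - 3)*(s + 2)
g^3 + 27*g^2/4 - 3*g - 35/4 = (g - 5/4)*(g + 1)*(g + 7)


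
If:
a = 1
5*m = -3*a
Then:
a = 1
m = -3/5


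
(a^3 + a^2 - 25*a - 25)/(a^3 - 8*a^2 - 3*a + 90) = (a^2 + 6*a + 5)/(a^2 - 3*a - 18)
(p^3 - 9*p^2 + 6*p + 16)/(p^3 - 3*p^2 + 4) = (p - 8)/(p - 2)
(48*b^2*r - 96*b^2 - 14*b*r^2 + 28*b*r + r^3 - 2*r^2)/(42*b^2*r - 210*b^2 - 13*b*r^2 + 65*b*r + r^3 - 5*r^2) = (-8*b*r + 16*b + r^2 - 2*r)/(-7*b*r + 35*b + r^2 - 5*r)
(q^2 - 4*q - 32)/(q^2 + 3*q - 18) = (q^2 - 4*q - 32)/(q^2 + 3*q - 18)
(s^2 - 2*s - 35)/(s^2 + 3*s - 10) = (s - 7)/(s - 2)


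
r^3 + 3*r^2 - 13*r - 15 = (r - 3)*(r + 1)*(r + 5)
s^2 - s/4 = s*(s - 1/4)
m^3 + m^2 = m^2*(m + 1)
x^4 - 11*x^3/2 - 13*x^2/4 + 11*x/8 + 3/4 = (x - 6)*(x - 1/2)*(x + 1/2)^2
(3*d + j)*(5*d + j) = 15*d^2 + 8*d*j + j^2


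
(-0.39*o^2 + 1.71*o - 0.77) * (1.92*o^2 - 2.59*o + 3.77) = -0.7488*o^4 + 4.2933*o^3 - 7.3776*o^2 + 8.441*o - 2.9029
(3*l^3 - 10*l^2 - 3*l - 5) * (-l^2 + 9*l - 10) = -3*l^5 + 37*l^4 - 117*l^3 + 78*l^2 - 15*l + 50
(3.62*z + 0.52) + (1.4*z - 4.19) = 5.02*z - 3.67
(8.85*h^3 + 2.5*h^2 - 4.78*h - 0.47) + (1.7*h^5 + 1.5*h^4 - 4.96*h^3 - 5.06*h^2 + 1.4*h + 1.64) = 1.7*h^5 + 1.5*h^4 + 3.89*h^3 - 2.56*h^2 - 3.38*h + 1.17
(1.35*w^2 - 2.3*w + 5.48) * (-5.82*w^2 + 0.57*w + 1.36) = -7.857*w^4 + 14.1555*w^3 - 31.3686*w^2 - 0.00439999999999996*w + 7.4528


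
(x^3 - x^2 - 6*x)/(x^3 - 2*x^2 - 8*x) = (x - 3)/(x - 4)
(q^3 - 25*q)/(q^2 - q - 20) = q*(q + 5)/(q + 4)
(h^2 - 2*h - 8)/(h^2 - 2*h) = (h^2 - 2*h - 8)/(h*(h - 2))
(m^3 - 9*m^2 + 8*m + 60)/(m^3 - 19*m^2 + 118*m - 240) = (m + 2)/(m - 8)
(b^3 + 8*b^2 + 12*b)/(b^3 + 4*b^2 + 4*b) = (b + 6)/(b + 2)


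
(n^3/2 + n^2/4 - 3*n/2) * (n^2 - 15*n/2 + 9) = n^5/2 - 7*n^4/2 + 9*n^3/8 + 27*n^2/2 - 27*n/2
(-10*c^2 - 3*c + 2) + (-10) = -10*c^2 - 3*c - 8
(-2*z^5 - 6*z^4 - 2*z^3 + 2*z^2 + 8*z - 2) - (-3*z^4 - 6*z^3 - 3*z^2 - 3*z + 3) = -2*z^5 - 3*z^4 + 4*z^3 + 5*z^2 + 11*z - 5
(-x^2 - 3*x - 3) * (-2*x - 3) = 2*x^3 + 9*x^2 + 15*x + 9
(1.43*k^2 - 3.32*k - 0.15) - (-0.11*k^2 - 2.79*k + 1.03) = 1.54*k^2 - 0.53*k - 1.18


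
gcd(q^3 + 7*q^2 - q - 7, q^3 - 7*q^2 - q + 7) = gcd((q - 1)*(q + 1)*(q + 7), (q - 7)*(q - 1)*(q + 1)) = q^2 - 1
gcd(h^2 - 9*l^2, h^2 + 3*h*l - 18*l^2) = h - 3*l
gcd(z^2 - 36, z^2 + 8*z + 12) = z + 6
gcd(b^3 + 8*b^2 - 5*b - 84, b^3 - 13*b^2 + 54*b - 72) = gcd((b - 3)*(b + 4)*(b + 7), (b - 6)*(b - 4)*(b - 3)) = b - 3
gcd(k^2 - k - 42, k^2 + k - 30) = k + 6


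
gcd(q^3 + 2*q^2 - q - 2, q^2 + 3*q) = 1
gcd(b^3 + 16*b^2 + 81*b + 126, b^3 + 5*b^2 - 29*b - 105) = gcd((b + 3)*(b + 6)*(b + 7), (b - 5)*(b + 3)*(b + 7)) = b^2 + 10*b + 21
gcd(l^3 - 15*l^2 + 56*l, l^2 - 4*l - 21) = l - 7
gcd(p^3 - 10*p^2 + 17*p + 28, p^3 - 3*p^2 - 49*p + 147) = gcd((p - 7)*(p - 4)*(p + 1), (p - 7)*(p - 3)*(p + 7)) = p - 7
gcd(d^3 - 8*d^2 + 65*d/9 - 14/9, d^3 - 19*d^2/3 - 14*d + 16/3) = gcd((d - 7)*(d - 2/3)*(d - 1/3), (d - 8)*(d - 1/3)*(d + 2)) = d - 1/3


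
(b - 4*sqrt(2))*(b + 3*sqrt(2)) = b^2 - sqrt(2)*b - 24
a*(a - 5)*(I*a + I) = I*a^3 - 4*I*a^2 - 5*I*a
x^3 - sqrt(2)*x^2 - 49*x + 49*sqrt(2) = (x - 7)*(x + 7)*(x - sqrt(2))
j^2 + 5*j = j*(j + 5)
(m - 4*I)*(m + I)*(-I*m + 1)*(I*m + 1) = m^4 - 3*I*m^3 + 5*m^2 - 3*I*m + 4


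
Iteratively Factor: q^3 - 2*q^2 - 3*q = (q + 1)*(q^2 - 3*q) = q*(q + 1)*(q - 3)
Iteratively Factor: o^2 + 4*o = (o)*(o + 4)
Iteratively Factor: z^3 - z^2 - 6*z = (z)*(z^2 - z - 6) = z*(z + 2)*(z - 3)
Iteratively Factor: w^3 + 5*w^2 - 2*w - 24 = (w + 3)*(w^2 + 2*w - 8) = (w - 2)*(w + 3)*(w + 4)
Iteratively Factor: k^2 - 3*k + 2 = (k - 1)*(k - 2)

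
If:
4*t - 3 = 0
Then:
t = 3/4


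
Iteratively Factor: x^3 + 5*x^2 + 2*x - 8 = (x + 2)*(x^2 + 3*x - 4) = (x - 1)*(x + 2)*(x + 4)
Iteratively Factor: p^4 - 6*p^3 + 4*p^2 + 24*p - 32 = (p + 2)*(p^3 - 8*p^2 + 20*p - 16) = (p - 4)*(p + 2)*(p^2 - 4*p + 4) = (p - 4)*(p - 2)*(p + 2)*(p - 2)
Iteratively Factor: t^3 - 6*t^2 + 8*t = (t - 4)*(t^2 - 2*t) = (t - 4)*(t - 2)*(t)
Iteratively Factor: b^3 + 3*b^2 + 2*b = (b + 2)*(b^2 + b) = b*(b + 2)*(b + 1)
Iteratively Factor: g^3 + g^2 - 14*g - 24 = (g - 4)*(g^2 + 5*g + 6) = (g - 4)*(g + 3)*(g + 2)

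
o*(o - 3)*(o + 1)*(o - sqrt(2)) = o^4 - 2*o^3 - sqrt(2)*o^3 - 3*o^2 + 2*sqrt(2)*o^2 + 3*sqrt(2)*o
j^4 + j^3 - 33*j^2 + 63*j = j*(j - 3)^2*(j + 7)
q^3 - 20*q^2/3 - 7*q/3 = q*(q - 7)*(q + 1/3)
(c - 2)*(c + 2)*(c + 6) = c^3 + 6*c^2 - 4*c - 24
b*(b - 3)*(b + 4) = b^3 + b^2 - 12*b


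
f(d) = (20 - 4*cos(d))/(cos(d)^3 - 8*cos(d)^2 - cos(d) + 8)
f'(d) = (20 - 4*cos(d))*(3*sin(d)*cos(d)^2 - 16*sin(d)*cos(d) - sin(d))/(cos(d)^3 - 8*cos(d)^2 - cos(d) + 8)^2 + 4*sin(d)/(cos(d)^3 - 8*cos(d)^2 - cos(d) + 8) = 2*(-163*cos(d) + 23*cos(2*d) - cos(3*d) + 29)/((cos(d) - 8)^2*sin(d)^3)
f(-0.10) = 229.46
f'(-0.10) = 4571.39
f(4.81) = 2.51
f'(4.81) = 0.30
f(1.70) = 2.57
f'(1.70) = 0.85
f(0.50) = 10.07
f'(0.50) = -36.38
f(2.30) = 4.70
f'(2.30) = 8.62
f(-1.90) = 2.86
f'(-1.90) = -2.14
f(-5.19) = 3.05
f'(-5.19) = -2.92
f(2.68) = 13.36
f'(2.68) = 54.07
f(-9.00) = 15.62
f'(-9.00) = -69.45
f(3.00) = 133.83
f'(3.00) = 1878.74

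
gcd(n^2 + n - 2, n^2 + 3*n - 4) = n - 1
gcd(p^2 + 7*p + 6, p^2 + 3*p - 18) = p + 6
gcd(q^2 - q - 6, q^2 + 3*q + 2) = q + 2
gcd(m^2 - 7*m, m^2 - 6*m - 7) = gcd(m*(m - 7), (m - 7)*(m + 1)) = m - 7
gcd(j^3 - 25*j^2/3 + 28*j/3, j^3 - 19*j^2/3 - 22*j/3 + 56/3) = j^2 - 25*j/3 + 28/3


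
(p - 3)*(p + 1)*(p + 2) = p^3 - 7*p - 6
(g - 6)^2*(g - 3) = g^3 - 15*g^2 + 72*g - 108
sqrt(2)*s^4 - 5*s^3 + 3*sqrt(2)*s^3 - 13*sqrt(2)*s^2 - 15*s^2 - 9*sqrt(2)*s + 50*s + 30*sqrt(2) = (s - 2)*(s + 5)*(s - 3*sqrt(2))*(sqrt(2)*s + 1)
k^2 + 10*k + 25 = (k + 5)^2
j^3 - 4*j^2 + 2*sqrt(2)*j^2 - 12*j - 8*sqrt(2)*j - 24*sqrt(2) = (j - 6)*(j + 2)*(j + 2*sqrt(2))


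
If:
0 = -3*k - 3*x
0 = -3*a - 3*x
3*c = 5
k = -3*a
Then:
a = 0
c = 5/3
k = 0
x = 0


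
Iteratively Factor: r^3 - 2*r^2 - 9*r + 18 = (r - 2)*(r^2 - 9) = (r - 2)*(r + 3)*(r - 3)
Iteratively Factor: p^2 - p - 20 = (p + 4)*(p - 5)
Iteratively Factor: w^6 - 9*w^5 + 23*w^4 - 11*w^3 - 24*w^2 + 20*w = (w - 2)*(w^5 - 7*w^4 + 9*w^3 + 7*w^2 - 10*w) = (w - 5)*(w - 2)*(w^4 - 2*w^3 - w^2 + 2*w) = (w - 5)*(w - 2)^2*(w^3 - w) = (w - 5)*(w - 2)^2*(w - 1)*(w^2 + w) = w*(w - 5)*(w - 2)^2*(w - 1)*(w + 1)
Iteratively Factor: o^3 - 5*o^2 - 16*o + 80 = (o - 5)*(o^2 - 16) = (o - 5)*(o + 4)*(o - 4)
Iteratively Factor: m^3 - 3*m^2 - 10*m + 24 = (m + 3)*(m^2 - 6*m + 8) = (m - 2)*(m + 3)*(m - 4)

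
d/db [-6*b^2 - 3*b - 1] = -12*b - 3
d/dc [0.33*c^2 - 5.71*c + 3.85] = 0.66*c - 5.71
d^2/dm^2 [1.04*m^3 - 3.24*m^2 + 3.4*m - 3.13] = 6.24*m - 6.48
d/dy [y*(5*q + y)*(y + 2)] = 10*q*y + 10*q + 3*y^2 + 4*y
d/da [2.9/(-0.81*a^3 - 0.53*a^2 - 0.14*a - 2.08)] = (7.047*a^2 + 3.074*a + 0.406)/(0.81*a^3 + 0.53*a^2 + 0.14*a + 2.08)^2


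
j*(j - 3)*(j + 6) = j^3 + 3*j^2 - 18*j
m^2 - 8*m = m*(m - 8)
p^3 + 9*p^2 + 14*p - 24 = (p - 1)*(p + 4)*(p + 6)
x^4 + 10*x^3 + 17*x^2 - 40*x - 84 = (x - 2)*(x + 2)*(x + 3)*(x + 7)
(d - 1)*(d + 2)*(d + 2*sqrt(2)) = d^3 + d^2 + 2*sqrt(2)*d^2 - 2*d + 2*sqrt(2)*d - 4*sqrt(2)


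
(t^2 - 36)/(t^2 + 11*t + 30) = (t - 6)/(t + 5)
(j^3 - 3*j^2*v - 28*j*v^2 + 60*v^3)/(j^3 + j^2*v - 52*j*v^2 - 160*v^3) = (-j^2 + 8*j*v - 12*v^2)/(-j^2 + 4*j*v + 32*v^2)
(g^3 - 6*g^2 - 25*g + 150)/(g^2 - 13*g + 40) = (g^2 - g - 30)/(g - 8)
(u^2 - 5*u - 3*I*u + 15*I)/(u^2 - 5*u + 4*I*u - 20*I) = (u - 3*I)/(u + 4*I)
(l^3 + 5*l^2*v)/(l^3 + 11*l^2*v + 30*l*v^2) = l/(l + 6*v)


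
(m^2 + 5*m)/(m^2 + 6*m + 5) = m/(m + 1)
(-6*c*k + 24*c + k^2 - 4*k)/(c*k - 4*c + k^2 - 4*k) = (-6*c + k)/(c + k)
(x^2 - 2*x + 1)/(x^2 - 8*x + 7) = (x - 1)/(x - 7)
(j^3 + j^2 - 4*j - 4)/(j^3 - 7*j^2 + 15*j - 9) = (j^3 + j^2 - 4*j - 4)/(j^3 - 7*j^2 + 15*j - 9)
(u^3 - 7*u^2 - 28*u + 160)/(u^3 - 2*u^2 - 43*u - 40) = (u - 4)/(u + 1)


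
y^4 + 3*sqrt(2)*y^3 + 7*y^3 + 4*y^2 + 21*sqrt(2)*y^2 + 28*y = y*(y + 7)*(y + sqrt(2))*(y + 2*sqrt(2))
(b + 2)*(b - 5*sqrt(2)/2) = b^2 - 5*sqrt(2)*b/2 + 2*b - 5*sqrt(2)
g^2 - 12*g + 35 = (g - 7)*(g - 5)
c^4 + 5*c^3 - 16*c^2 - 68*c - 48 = (c - 4)*(c + 1)*(c + 2)*(c + 6)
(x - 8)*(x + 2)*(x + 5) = x^3 - x^2 - 46*x - 80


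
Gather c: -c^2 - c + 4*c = -c^2 + 3*c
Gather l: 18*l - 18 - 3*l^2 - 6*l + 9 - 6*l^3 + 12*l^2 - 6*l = -6*l^3 + 9*l^2 + 6*l - 9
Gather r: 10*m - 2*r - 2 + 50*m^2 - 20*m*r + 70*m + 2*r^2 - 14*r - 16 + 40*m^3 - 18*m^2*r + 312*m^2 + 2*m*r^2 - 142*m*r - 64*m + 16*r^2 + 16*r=40*m^3 + 362*m^2 + 16*m + r^2*(2*m + 18) + r*(-18*m^2 - 162*m) - 18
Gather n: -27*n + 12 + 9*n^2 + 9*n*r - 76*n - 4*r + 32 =9*n^2 + n*(9*r - 103) - 4*r + 44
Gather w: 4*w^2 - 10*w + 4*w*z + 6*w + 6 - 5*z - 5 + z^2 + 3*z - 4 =4*w^2 + w*(4*z - 4) + z^2 - 2*z - 3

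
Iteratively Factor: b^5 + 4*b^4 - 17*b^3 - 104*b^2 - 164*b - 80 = (b - 5)*(b^4 + 9*b^3 + 28*b^2 + 36*b + 16) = (b - 5)*(b + 1)*(b^3 + 8*b^2 + 20*b + 16) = (b - 5)*(b + 1)*(b + 2)*(b^2 + 6*b + 8) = (b - 5)*(b + 1)*(b + 2)*(b + 4)*(b + 2)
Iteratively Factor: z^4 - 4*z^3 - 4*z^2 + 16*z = (z)*(z^3 - 4*z^2 - 4*z + 16) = z*(z - 4)*(z^2 - 4) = z*(z - 4)*(z - 2)*(z + 2)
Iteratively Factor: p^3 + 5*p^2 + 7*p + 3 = (p + 1)*(p^2 + 4*p + 3) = (p + 1)^2*(p + 3)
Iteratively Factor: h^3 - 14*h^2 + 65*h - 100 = (h - 4)*(h^2 - 10*h + 25) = (h - 5)*(h - 4)*(h - 5)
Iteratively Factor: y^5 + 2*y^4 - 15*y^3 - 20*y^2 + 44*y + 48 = (y + 4)*(y^4 - 2*y^3 - 7*y^2 + 8*y + 12) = (y - 3)*(y + 4)*(y^3 + y^2 - 4*y - 4) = (y - 3)*(y + 1)*(y + 4)*(y^2 - 4) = (y - 3)*(y - 2)*(y + 1)*(y + 4)*(y + 2)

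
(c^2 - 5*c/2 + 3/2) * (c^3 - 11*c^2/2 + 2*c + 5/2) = c^5 - 8*c^4 + 69*c^3/4 - 43*c^2/4 - 13*c/4 + 15/4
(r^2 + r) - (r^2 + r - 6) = 6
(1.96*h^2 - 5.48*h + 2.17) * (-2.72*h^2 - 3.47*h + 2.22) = -5.3312*h^4 + 8.1044*h^3 + 17.4644*h^2 - 19.6955*h + 4.8174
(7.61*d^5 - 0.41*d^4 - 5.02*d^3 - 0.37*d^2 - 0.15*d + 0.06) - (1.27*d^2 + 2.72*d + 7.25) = 7.61*d^5 - 0.41*d^4 - 5.02*d^3 - 1.64*d^2 - 2.87*d - 7.19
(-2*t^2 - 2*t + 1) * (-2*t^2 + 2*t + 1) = 4*t^4 - 8*t^2 + 1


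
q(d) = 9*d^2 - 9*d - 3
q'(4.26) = 67.68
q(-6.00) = 375.00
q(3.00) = 51.00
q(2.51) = 31.11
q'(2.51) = 36.18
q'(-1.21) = -30.78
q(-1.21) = 21.07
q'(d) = 18*d - 9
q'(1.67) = 21.06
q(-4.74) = 241.87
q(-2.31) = 65.81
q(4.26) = 121.99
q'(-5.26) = -103.68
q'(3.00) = 45.00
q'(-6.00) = -117.00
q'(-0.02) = -9.36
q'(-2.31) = -50.58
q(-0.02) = -2.82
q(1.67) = 7.07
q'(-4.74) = -94.32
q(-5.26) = 293.35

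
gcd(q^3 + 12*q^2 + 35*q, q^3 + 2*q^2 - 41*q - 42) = q + 7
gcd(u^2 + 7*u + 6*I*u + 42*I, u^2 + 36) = u + 6*I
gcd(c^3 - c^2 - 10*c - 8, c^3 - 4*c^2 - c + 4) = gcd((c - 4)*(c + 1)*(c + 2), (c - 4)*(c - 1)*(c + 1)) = c^2 - 3*c - 4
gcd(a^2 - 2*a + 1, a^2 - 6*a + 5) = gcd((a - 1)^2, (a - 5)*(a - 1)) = a - 1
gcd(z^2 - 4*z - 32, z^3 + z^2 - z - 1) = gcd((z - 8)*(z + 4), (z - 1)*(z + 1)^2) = 1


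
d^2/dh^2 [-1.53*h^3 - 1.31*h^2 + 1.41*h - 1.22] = -9.18*h - 2.62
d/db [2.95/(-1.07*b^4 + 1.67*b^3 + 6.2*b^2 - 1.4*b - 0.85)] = (12.626*b^3 - 14.7795*b^2 - 36.58*b + 4.13)/(1.07*b^4 - 1.67*b^3 - 6.2*b^2 + 1.4*b + 0.85)^2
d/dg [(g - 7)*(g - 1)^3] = (g - 1)^2*(4*g - 22)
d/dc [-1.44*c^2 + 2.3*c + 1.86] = 2.3 - 2.88*c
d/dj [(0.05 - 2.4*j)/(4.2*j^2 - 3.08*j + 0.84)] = (10.08*j^2 - 0.42*j - 1.862)/(17.64*j^4 - 25.872*j^3 + 16.5424*j^2 - 5.1744*j + 0.7056)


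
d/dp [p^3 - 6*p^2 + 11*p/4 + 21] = 3*p^2 - 12*p + 11/4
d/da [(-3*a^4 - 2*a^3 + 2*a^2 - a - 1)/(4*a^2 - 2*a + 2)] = (-12*a^5 + 5*a^4 - 8*a^3 - 6*a^2 + 8*a - 2)/(2*(4*a^4 - 4*a^3 + 5*a^2 - 2*a + 1))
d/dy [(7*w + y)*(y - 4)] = 7*w + 2*y - 4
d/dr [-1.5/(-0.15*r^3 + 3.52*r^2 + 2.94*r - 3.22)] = (-0.675*r^2 + 10.56*r + 4.41)/(0.15*r^3 - 3.52*r^2 - 2.94*r + 3.22)^2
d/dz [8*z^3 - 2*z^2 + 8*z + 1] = 24*z^2 - 4*z + 8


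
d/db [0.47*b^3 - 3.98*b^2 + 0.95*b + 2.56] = 1.41*b^2 - 7.96*b + 0.95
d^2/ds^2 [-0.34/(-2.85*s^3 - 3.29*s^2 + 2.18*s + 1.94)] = (-(5.814*s + 2.2372)*(2.85*s^3 + 3.29*s^2 - 2.18*s - 1.94) + 0.34*(8.55*s^2 + 6.58*s - 2.18)*(17.1*s^2 + 13.16*s - 4.36))/(2.85*s^3 + 3.29*s^2 - 2.18*s - 1.94)^3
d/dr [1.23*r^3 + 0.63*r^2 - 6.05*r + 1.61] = 3.69*r^2 + 1.26*r - 6.05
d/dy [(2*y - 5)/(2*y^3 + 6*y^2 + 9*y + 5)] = (-8*y^3 + 18*y^2 + 60*y + 55)/(4*y^6 + 24*y^5 + 72*y^4 + 128*y^3 + 141*y^2 + 90*y + 25)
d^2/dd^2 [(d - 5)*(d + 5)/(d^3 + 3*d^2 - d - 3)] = 2*(d^6 - 147*d^4 - 576*d^3 - 573*d^2 - 241)/(d^9 + 9*d^8 + 24*d^7 - 78*d^5 - 54*d^4 + 80*d^3 + 72*d^2 - 27*d - 27)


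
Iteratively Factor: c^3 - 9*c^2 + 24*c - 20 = (c - 2)*(c^2 - 7*c + 10) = (c - 5)*(c - 2)*(c - 2)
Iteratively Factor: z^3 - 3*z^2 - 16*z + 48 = (z - 3)*(z^2 - 16) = (z - 3)*(z + 4)*(z - 4)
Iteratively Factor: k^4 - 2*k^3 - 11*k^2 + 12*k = (k - 1)*(k^3 - k^2 - 12*k) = (k - 4)*(k - 1)*(k^2 + 3*k) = k*(k - 4)*(k - 1)*(k + 3)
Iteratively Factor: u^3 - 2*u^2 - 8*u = (u - 4)*(u^2 + 2*u) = u*(u - 4)*(u + 2)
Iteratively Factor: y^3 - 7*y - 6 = (y + 2)*(y^2 - 2*y - 3) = (y - 3)*(y + 2)*(y + 1)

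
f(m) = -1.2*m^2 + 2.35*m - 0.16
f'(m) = 2.35 - 2.4*m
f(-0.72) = -2.47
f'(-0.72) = 4.08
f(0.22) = 0.30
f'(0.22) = 1.82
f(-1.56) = -6.75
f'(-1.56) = 6.09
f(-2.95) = -17.54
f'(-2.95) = 9.43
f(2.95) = -3.67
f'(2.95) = -4.73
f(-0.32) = -1.03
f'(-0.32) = 3.12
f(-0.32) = -1.03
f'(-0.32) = 3.12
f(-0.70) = -2.39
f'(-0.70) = 4.03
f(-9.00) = -118.51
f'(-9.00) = 23.95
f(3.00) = -3.91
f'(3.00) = -4.85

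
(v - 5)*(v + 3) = v^2 - 2*v - 15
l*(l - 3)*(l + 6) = l^3 + 3*l^2 - 18*l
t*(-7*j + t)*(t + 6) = -7*j*t^2 - 42*j*t + t^3 + 6*t^2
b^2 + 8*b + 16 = (b + 4)^2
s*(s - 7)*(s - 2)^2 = s^4 - 11*s^3 + 32*s^2 - 28*s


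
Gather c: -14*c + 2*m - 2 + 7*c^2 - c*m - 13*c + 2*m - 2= 7*c^2 + c*(-m - 27) + 4*m - 4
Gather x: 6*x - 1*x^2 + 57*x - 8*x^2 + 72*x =-9*x^2 + 135*x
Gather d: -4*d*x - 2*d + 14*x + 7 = d*(-4*x - 2) + 14*x + 7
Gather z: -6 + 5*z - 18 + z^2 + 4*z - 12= z^2 + 9*z - 36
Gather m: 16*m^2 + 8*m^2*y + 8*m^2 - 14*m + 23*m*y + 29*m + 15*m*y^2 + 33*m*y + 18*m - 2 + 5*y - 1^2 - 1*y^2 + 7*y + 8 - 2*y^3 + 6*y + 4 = m^2*(8*y + 24) + m*(15*y^2 + 56*y + 33) - 2*y^3 - y^2 + 18*y + 9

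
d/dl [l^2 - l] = 2*l - 1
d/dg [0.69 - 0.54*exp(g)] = -0.54*exp(g)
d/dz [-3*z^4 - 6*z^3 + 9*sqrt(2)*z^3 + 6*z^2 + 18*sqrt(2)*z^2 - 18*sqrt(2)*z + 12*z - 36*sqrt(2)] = -12*z^3 - 18*z^2 + 27*sqrt(2)*z^2 + 12*z + 36*sqrt(2)*z - 18*sqrt(2) + 12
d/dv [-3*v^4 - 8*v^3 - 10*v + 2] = -12*v^3 - 24*v^2 - 10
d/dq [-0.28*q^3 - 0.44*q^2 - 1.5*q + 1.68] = -0.84*q^2 - 0.88*q - 1.5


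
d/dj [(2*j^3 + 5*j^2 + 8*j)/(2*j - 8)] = (4*j^3 - 19*j^2 - 40*j - 32)/(2*(j^2 - 8*j + 16))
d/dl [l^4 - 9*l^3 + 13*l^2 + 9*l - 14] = 4*l^3 - 27*l^2 + 26*l + 9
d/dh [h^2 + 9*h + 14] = 2*h + 9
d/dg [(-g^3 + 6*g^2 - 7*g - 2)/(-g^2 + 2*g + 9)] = (g^4 - 4*g^3 - 22*g^2 + 104*g - 59)/(g^4 - 4*g^3 - 14*g^2 + 36*g + 81)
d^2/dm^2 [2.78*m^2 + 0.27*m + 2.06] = 5.56000000000000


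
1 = 1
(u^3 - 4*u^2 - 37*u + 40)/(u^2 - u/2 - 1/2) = 2*(u^2 - 3*u - 40)/(2*u + 1)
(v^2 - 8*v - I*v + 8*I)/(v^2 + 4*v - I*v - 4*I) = (v - 8)/(v + 4)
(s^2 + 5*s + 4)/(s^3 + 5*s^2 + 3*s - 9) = (s^2 + 5*s + 4)/(s^3 + 5*s^2 + 3*s - 9)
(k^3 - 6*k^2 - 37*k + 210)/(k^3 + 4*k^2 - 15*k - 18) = (k^2 - 12*k + 35)/(k^2 - 2*k - 3)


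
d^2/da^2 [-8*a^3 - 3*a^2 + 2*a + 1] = -48*a - 6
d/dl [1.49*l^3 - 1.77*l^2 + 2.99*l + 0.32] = 4.47*l^2 - 3.54*l + 2.99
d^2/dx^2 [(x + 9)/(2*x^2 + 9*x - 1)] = 2*((x + 9)*(4*x + 9)^2 - 3*(2*x + 9)*(2*x^2 + 9*x - 1))/(2*x^2 + 9*x - 1)^3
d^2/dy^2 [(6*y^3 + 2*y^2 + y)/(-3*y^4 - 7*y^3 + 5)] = 2*(-54*y^9 - 54*y^8 - 180*y^7 - 266*y^6 - 1227*y^5 - 1620*y^4 - 640*y^3 - 210*y^2 - 450*y - 50)/(27*y^12 + 189*y^11 + 441*y^10 + 343*y^9 - 135*y^8 - 630*y^7 - 735*y^6 + 225*y^4 + 525*y^3 - 125)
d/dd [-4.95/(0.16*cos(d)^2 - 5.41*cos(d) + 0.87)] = (26.7795 - 1.584*cos(d))*sin(d)/(0.16*cos(d)^2 - 5.41*cos(d) + 0.87)^2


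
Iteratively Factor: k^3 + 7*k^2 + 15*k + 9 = (k + 3)*(k^2 + 4*k + 3) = (k + 1)*(k + 3)*(k + 3)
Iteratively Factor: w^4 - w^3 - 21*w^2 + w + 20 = (w - 5)*(w^3 + 4*w^2 - w - 4) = (w - 5)*(w + 1)*(w^2 + 3*w - 4) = (w - 5)*(w - 1)*(w + 1)*(w + 4)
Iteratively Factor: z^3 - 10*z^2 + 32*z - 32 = (z - 2)*(z^2 - 8*z + 16) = (z - 4)*(z - 2)*(z - 4)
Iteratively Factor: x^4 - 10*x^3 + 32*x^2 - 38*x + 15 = (x - 5)*(x^3 - 5*x^2 + 7*x - 3) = (x - 5)*(x - 3)*(x^2 - 2*x + 1) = (x - 5)*(x - 3)*(x - 1)*(x - 1)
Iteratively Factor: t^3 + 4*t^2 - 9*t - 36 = (t - 3)*(t^2 + 7*t + 12) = (t - 3)*(t + 4)*(t + 3)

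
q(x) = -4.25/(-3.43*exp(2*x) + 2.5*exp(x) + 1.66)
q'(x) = -4.25*(6.86*exp(2*x) - 2.5*exp(x))/(-3.43*exp(2*x) + 2.5*exp(x) + 1.66)^2 = (10.625 - 29.155*exp(x))*exp(x)/(-3.43*exp(2*x) + 2.5*exp(x) + 1.66)^2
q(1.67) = 0.05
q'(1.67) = -0.11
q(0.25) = 5.41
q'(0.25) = -55.86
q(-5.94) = -2.55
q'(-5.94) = 0.01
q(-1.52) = -2.08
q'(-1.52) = 0.22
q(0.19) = 12.78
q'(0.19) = -269.39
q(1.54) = 0.07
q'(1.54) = -0.16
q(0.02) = -6.64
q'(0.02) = -47.54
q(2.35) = 0.01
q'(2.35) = -0.03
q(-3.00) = -2.39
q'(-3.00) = 0.14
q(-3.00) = -2.39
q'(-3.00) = 0.14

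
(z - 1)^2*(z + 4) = z^3 + 2*z^2 - 7*z + 4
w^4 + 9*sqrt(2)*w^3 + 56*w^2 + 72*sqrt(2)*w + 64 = (w + sqrt(2))*(w + 2*sqrt(2))^2*(w + 4*sqrt(2))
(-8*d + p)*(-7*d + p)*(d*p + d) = 56*d^3*p + 56*d^3 - 15*d^2*p^2 - 15*d^2*p + d*p^3 + d*p^2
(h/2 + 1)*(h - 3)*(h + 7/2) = h^3/2 + 5*h^2/4 - 19*h/4 - 21/2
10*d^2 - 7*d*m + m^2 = (-5*d + m)*(-2*d + m)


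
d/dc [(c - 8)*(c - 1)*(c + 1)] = 3*c^2 - 16*c - 1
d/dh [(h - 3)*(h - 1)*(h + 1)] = 3*h^2 - 6*h - 1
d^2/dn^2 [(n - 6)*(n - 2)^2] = 6*n - 20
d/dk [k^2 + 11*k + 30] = 2*k + 11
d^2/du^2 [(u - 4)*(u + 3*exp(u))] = 3*u*exp(u) - 6*exp(u) + 2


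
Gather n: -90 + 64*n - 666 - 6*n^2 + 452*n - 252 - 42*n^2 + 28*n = -48*n^2 + 544*n - 1008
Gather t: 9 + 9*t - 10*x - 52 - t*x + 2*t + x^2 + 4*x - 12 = t*(11 - x) + x^2 - 6*x - 55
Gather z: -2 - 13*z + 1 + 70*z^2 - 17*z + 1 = 70*z^2 - 30*z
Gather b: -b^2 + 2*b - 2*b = -b^2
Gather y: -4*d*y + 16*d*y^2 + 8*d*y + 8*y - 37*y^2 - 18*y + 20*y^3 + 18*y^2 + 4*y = 20*y^3 + y^2*(16*d - 19) + y*(4*d - 6)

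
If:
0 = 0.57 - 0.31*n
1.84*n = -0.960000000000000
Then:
No Solution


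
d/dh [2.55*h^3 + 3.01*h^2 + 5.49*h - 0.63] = 7.65*h^2 + 6.02*h + 5.49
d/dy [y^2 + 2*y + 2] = 2*y + 2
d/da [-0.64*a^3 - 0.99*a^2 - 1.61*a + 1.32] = -1.92*a^2 - 1.98*a - 1.61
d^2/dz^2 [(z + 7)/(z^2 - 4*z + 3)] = 2*(4*(z - 2)^2*(z + 7) - 3*(z + 1)*(z^2 - 4*z + 3))/(z^2 - 4*z + 3)^3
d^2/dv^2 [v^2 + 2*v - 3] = 2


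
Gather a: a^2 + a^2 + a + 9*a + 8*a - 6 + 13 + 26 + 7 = 2*a^2 + 18*a + 40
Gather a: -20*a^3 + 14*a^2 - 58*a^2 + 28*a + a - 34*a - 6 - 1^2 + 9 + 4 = -20*a^3 - 44*a^2 - 5*a + 6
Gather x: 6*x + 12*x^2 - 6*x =12*x^2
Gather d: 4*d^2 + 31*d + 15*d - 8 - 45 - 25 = 4*d^2 + 46*d - 78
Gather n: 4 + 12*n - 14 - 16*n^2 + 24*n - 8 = -16*n^2 + 36*n - 18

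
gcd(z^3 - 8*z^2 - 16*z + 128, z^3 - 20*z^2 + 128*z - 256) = z^2 - 12*z + 32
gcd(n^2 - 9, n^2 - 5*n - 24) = n + 3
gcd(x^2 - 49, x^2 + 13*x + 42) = x + 7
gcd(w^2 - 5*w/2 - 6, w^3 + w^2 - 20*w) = w - 4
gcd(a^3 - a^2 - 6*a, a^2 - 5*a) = a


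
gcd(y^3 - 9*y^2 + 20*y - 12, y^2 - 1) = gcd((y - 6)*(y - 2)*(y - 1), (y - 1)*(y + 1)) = y - 1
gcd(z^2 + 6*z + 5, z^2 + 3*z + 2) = z + 1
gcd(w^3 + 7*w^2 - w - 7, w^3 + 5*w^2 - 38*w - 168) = w + 7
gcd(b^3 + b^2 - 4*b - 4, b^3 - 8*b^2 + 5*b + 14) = b^2 - b - 2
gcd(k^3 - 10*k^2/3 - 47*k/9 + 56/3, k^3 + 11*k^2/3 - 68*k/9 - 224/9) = k^2 - k/3 - 56/9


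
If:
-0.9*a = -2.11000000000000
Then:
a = 2.34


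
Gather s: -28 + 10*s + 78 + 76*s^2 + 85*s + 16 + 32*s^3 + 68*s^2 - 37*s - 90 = 32*s^3 + 144*s^2 + 58*s - 24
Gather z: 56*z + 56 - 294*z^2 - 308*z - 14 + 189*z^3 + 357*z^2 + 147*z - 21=189*z^3 + 63*z^2 - 105*z + 21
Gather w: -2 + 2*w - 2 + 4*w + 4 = 6*w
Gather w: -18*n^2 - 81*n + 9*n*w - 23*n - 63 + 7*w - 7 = -18*n^2 - 104*n + w*(9*n + 7) - 70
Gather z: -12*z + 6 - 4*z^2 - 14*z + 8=-4*z^2 - 26*z + 14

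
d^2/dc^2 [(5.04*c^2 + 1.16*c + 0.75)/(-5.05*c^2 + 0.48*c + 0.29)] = (-83.59972*c^3 - 159.04773*c^2 + 0.71508*c - 3.067134)/(128.787625*c^6 - 36.7236*c^5 - 18.696615*c^4 + 4.107168*c^3 + 1.073667*c^2 - 0.121104*c - 0.024389)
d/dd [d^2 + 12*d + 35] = 2*d + 12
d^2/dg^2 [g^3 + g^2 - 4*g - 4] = 6*g + 2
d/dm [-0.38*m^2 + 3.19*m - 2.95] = 3.19 - 0.76*m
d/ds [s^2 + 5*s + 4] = 2*s + 5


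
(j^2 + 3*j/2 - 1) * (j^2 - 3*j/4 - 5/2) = j^4 + 3*j^3/4 - 37*j^2/8 - 3*j + 5/2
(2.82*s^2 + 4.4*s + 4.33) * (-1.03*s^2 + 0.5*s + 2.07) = -2.9046*s^4 - 3.122*s^3 + 3.5775*s^2 + 11.273*s + 8.9631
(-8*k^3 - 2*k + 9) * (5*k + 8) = -40*k^4 - 64*k^3 - 10*k^2 + 29*k + 72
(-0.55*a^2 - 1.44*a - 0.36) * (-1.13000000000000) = 0.6215*a^2 + 1.6272*a + 0.4068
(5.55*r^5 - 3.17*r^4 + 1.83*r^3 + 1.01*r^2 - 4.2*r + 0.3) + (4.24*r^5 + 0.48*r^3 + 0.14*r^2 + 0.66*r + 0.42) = 9.79*r^5 - 3.17*r^4 + 2.31*r^3 + 1.15*r^2 - 3.54*r + 0.72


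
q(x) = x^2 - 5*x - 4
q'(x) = 2*x - 5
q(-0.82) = 0.77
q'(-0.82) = -6.64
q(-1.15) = 3.07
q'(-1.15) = -7.30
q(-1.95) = 9.55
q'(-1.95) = -8.90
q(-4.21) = 34.77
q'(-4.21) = -13.42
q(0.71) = -7.05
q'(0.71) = -3.58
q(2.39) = -10.24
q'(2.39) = -0.22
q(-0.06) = -3.70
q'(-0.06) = -5.12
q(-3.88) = 30.45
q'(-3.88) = -12.76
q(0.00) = -4.00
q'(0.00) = -5.00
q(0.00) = -4.00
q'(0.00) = -5.00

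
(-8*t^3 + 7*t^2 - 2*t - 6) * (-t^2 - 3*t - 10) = 8*t^5 + 17*t^4 + 61*t^3 - 58*t^2 + 38*t + 60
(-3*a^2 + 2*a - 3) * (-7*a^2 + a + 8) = 21*a^4 - 17*a^3 - a^2 + 13*a - 24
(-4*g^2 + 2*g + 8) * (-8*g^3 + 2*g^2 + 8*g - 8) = 32*g^5 - 24*g^4 - 92*g^3 + 64*g^2 + 48*g - 64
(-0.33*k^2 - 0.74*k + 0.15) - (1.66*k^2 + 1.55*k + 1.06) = -1.99*k^2 - 2.29*k - 0.91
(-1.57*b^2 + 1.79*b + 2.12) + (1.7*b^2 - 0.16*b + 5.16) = 0.13*b^2 + 1.63*b + 7.28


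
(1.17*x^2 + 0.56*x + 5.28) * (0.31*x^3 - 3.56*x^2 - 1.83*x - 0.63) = 0.3627*x^5 - 3.9916*x^4 - 2.4979*x^3 - 20.5587*x^2 - 10.0152*x - 3.3264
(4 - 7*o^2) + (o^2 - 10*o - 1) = -6*o^2 - 10*o + 3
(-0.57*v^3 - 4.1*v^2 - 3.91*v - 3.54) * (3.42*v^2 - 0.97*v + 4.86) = -1.9494*v^5 - 13.4691*v^4 - 12.1654*v^3 - 28.2401*v^2 - 15.5688*v - 17.2044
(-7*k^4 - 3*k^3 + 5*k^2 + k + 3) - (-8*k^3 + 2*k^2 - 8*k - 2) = -7*k^4 + 5*k^3 + 3*k^2 + 9*k + 5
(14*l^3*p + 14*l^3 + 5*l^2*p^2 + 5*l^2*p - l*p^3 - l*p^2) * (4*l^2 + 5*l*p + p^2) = 56*l^5*p + 56*l^5 + 90*l^4*p^2 + 90*l^4*p + 35*l^3*p^3 + 35*l^3*p^2 - l*p^5 - l*p^4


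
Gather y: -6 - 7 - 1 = -14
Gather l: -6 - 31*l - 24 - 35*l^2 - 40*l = -35*l^2 - 71*l - 30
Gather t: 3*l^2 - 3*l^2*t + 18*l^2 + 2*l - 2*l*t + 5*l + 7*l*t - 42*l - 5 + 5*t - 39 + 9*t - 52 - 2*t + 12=21*l^2 - 35*l + t*(-3*l^2 + 5*l + 12) - 84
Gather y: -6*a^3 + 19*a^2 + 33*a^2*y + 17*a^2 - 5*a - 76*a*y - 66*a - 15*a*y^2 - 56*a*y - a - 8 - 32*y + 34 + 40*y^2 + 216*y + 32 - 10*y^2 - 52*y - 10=-6*a^3 + 36*a^2 - 72*a + y^2*(30 - 15*a) + y*(33*a^2 - 132*a + 132) + 48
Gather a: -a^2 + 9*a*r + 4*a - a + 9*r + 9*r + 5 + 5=-a^2 + a*(9*r + 3) + 18*r + 10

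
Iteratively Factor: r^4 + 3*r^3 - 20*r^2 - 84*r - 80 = (r - 5)*(r^3 + 8*r^2 + 20*r + 16) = (r - 5)*(r + 2)*(r^2 + 6*r + 8) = (r - 5)*(r + 2)*(r + 4)*(r + 2)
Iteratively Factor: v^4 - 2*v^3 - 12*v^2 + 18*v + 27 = (v - 3)*(v^3 + v^2 - 9*v - 9) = (v - 3)*(v + 3)*(v^2 - 2*v - 3) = (v - 3)*(v + 1)*(v + 3)*(v - 3)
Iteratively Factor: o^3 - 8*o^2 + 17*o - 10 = (o - 1)*(o^2 - 7*o + 10) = (o - 2)*(o - 1)*(o - 5)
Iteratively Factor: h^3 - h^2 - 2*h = (h + 1)*(h^2 - 2*h) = h*(h + 1)*(h - 2)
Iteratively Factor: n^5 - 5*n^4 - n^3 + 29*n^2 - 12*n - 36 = (n + 2)*(n^4 - 7*n^3 + 13*n^2 + 3*n - 18) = (n - 3)*(n + 2)*(n^3 - 4*n^2 + n + 6) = (n - 3)^2*(n + 2)*(n^2 - n - 2) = (n - 3)^2*(n + 1)*(n + 2)*(n - 2)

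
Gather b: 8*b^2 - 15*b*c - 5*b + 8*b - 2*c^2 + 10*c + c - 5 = 8*b^2 + b*(3 - 15*c) - 2*c^2 + 11*c - 5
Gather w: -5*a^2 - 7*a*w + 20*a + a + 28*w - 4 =-5*a^2 + 21*a + w*(28 - 7*a) - 4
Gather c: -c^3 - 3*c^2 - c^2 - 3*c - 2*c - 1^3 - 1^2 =-c^3 - 4*c^2 - 5*c - 2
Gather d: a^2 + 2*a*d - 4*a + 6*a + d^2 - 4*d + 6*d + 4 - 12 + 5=a^2 + 2*a + d^2 + d*(2*a + 2) - 3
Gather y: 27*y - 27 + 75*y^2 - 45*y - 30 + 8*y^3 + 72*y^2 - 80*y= 8*y^3 + 147*y^2 - 98*y - 57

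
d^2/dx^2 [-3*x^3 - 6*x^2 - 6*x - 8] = -18*x - 12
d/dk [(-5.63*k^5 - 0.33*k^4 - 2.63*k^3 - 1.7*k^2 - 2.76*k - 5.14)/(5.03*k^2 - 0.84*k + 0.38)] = (-84.9567*k^6 + 15.597*k^5 - 23.0943*k^4 + 3.9168*k^3 + 12.3126*k^2 + 50.4164*k - 5.3664)/(25.3009*k^4 - 8.4504*k^3 + 4.5284*k^2 - 0.6384*k + 0.1444)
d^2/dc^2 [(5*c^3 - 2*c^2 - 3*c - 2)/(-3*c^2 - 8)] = 2*(147*c^3 - 90*c^2 - 1176*c + 80)/(27*c^6 + 216*c^4 + 576*c^2 + 512)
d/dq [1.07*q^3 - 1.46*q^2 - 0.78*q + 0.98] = 3.21*q^2 - 2.92*q - 0.78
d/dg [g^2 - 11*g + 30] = 2*g - 11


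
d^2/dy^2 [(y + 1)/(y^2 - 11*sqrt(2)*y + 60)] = 2*((y + 1)*(2*y - 11*sqrt(2))^2 + (-3*y - 1 + 11*sqrt(2))*(y^2 - 11*sqrt(2)*y + 60))/(y^2 - 11*sqrt(2)*y + 60)^3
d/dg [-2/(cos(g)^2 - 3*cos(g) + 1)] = 2*(3 - 2*cos(g))*sin(g)/(cos(g)^2 - 3*cos(g) + 1)^2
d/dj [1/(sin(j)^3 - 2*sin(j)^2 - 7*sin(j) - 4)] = (7 - 3*sin(j))*cos(j)/((sin(j) - 4)^2*(sin(j) + 1)^3)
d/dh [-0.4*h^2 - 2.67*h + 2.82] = -0.8*h - 2.67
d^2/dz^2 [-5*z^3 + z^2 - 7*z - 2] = 2 - 30*z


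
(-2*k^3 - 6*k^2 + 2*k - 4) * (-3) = 6*k^3 + 18*k^2 - 6*k + 12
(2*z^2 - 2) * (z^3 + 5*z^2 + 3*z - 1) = 2*z^5 + 10*z^4 + 4*z^3 - 12*z^2 - 6*z + 2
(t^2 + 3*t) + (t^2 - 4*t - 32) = 2*t^2 - t - 32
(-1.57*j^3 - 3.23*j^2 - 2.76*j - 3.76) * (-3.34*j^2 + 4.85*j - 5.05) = 5.2438*j^5 + 3.1737*j^4 + 1.4814*j^3 + 15.4839*j^2 - 4.298*j + 18.988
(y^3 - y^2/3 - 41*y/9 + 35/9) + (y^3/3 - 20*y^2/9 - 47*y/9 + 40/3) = 4*y^3/3 - 23*y^2/9 - 88*y/9 + 155/9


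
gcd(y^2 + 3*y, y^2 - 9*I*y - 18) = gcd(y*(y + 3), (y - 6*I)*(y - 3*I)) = 1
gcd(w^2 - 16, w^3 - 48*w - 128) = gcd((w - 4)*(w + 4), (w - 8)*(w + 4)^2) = w + 4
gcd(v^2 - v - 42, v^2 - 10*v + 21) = v - 7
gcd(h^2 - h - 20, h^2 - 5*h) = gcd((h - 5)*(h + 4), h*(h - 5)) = h - 5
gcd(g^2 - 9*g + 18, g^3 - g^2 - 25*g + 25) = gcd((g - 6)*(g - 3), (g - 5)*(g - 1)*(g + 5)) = 1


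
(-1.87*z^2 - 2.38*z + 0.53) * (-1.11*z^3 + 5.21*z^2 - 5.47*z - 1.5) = 2.0757*z^5 - 7.1009*z^4 - 2.7592*z^3 + 18.5849*z^2 + 0.6709*z - 0.795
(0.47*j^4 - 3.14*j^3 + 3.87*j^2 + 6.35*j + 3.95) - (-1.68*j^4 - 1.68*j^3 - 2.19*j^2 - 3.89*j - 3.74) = 2.15*j^4 - 1.46*j^3 + 6.06*j^2 + 10.24*j + 7.69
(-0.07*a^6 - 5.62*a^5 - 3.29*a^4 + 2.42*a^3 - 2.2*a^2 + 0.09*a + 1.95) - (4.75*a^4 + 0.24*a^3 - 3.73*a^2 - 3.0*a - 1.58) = -0.07*a^6 - 5.62*a^5 - 8.04*a^4 + 2.18*a^3 + 1.53*a^2 + 3.09*a + 3.53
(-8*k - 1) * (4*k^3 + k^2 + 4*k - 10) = -32*k^4 - 12*k^3 - 33*k^2 + 76*k + 10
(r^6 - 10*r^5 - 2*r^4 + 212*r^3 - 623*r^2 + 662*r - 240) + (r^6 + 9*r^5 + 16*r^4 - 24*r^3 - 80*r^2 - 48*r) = 2*r^6 - r^5 + 14*r^4 + 188*r^3 - 703*r^2 + 614*r - 240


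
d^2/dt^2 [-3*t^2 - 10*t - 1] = -6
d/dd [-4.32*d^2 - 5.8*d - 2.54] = -8.64*d - 5.8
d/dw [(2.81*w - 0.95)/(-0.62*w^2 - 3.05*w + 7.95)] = (1.7422*w^2 - 1.178*w + 19.442)/(0.3844*w^4 + 3.782*w^3 - 0.555500000000002*w^2 - 48.495*w + 63.2025)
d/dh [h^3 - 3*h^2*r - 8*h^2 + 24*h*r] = 3*h^2 - 6*h*r - 16*h + 24*r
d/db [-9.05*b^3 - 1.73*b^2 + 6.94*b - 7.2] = -27.15*b^2 - 3.46*b + 6.94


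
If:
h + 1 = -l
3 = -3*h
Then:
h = -1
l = 0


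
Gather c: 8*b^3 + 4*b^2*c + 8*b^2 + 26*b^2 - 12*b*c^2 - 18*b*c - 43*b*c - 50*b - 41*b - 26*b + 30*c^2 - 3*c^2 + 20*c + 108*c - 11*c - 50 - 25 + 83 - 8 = 8*b^3 + 34*b^2 - 117*b + c^2*(27 - 12*b) + c*(4*b^2 - 61*b + 117)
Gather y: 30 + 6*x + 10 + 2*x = 8*x + 40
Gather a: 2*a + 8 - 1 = 2*a + 7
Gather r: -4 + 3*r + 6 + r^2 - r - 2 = r^2 + 2*r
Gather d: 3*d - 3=3*d - 3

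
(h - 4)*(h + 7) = h^2 + 3*h - 28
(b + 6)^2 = b^2 + 12*b + 36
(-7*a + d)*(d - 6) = -7*a*d + 42*a + d^2 - 6*d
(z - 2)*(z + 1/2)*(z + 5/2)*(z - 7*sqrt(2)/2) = z^4 - 7*sqrt(2)*z^3/2 + z^3 - 7*sqrt(2)*z^2/2 - 19*z^2/4 - 5*z/2 + 133*sqrt(2)*z/8 + 35*sqrt(2)/4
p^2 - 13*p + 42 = (p - 7)*(p - 6)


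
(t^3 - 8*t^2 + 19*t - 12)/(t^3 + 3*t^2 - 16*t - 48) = (t^2 - 4*t + 3)/(t^2 + 7*t + 12)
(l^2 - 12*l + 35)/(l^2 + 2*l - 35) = (l - 7)/(l + 7)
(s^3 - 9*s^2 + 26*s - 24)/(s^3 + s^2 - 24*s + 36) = (s - 4)/(s + 6)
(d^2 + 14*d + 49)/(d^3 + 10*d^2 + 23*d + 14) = (d + 7)/(d^2 + 3*d + 2)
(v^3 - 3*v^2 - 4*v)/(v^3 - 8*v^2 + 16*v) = (v + 1)/(v - 4)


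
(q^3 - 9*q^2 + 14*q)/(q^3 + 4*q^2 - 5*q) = (q^2 - 9*q + 14)/(q^2 + 4*q - 5)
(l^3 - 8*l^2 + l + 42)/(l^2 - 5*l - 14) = l - 3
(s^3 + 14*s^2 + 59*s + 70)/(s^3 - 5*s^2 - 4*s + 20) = (s^2 + 12*s + 35)/(s^2 - 7*s + 10)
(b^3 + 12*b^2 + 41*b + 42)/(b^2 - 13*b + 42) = (b^3 + 12*b^2 + 41*b + 42)/(b^2 - 13*b + 42)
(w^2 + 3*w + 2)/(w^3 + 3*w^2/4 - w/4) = 4*(w + 2)/(w*(4*w - 1))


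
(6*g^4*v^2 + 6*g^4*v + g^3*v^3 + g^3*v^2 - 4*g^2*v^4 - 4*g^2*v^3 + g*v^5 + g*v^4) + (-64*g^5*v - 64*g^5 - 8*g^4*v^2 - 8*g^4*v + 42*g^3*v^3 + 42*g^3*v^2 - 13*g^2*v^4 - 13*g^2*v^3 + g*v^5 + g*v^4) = -64*g^5*v - 64*g^5 - 2*g^4*v^2 - 2*g^4*v + 43*g^3*v^3 + 43*g^3*v^2 - 17*g^2*v^4 - 17*g^2*v^3 + 2*g*v^5 + 2*g*v^4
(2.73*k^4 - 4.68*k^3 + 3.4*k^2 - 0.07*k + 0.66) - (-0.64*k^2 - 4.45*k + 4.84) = 2.73*k^4 - 4.68*k^3 + 4.04*k^2 + 4.38*k - 4.18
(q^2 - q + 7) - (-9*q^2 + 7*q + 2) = 10*q^2 - 8*q + 5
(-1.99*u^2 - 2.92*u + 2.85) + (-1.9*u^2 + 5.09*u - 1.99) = -3.89*u^2 + 2.17*u + 0.86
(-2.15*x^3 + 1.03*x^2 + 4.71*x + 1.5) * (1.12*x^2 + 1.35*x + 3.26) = -2.408*x^5 - 1.7489*x^4 - 0.343299999999999*x^3 + 11.3963*x^2 + 17.3796*x + 4.89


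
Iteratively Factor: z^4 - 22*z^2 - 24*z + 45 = (z - 5)*(z^3 + 5*z^2 + 3*z - 9) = (z - 5)*(z + 3)*(z^2 + 2*z - 3) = (z - 5)*(z + 3)^2*(z - 1)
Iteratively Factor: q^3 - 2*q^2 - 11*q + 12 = (q + 3)*(q^2 - 5*q + 4) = (q - 1)*(q + 3)*(q - 4)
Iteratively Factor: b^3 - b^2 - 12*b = (b + 3)*(b^2 - 4*b) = b*(b + 3)*(b - 4)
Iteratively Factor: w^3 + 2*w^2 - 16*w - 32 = (w + 4)*(w^2 - 2*w - 8) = (w - 4)*(w + 4)*(w + 2)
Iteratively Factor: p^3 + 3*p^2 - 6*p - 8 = (p + 1)*(p^2 + 2*p - 8) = (p + 1)*(p + 4)*(p - 2)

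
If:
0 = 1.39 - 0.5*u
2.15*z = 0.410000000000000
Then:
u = 2.78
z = 0.19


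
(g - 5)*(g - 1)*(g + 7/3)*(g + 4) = g^4 + g^3/3 - 71*g^2/3 - 73*g/3 + 140/3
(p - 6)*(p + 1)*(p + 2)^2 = p^4 - p^3 - 22*p^2 - 44*p - 24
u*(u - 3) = u^2 - 3*u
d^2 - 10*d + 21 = (d - 7)*(d - 3)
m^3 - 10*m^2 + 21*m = m*(m - 7)*(m - 3)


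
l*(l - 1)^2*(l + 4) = l^4 + 2*l^3 - 7*l^2 + 4*l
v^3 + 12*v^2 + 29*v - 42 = (v - 1)*(v + 6)*(v + 7)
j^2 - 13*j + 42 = (j - 7)*(j - 6)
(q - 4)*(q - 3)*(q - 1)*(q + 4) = q^4 - 4*q^3 - 13*q^2 + 64*q - 48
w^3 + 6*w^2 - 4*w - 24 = (w - 2)*(w + 2)*(w + 6)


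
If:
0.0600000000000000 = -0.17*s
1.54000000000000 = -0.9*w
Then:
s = -0.35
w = -1.71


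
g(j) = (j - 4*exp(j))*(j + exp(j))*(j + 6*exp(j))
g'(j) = (1 - 4*exp(j))*(j + exp(j))*(j + 6*exp(j)) + (j - 4*exp(j))*(j + exp(j))*(6*exp(j) + 1) + (j - 4*exp(j))*(j + 6*exp(j))*(exp(j) + 1) = 3*j^2*exp(j) + 3*j^2 - 44*j*exp(2*j) + 6*j*exp(j) - 72*exp(3*j) - 22*exp(2*j)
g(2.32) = -30395.31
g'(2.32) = -88387.30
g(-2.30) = -10.09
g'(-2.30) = 16.80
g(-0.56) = -0.09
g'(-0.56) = -13.00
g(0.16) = -43.54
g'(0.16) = -155.06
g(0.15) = -42.01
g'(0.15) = -150.33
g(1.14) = -965.19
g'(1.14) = -2869.01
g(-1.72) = -2.42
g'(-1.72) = 9.92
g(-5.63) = -178.11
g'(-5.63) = 95.31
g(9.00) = -12782156478553.96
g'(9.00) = -38334916783569.98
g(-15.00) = -3375.00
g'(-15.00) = 675.00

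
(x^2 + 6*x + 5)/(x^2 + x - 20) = (x + 1)/(x - 4)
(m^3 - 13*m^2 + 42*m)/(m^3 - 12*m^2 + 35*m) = (m - 6)/(m - 5)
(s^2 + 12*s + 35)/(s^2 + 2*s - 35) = (s + 5)/(s - 5)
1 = 1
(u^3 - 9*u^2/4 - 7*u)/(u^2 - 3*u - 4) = u*(4*u + 7)/(4*(u + 1))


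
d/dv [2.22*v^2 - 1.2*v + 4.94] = 4.44*v - 1.2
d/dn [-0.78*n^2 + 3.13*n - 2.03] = 3.13 - 1.56*n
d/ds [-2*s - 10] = -2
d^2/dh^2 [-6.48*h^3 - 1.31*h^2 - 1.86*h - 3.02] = -38.88*h - 2.62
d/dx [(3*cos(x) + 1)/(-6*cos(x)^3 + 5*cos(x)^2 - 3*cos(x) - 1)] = 4*(-36*cos(x)^2 - 3*cos(x) + 10)*sin(x)*cos(x)/(-15*cos(x) + 5*cos(2*x) - 3*cos(3*x) + 3)^2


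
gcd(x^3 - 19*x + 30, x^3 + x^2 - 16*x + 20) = x^2 + 3*x - 10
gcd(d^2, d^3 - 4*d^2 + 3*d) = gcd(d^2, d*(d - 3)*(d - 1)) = d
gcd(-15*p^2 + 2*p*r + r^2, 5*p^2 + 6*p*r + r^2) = 5*p + r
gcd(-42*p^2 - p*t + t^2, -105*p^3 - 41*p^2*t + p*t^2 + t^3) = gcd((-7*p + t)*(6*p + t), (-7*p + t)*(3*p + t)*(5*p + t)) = 7*p - t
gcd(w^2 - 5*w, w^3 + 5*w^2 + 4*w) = w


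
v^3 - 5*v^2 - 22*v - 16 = (v - 8)*(v + 1)*(v + 2)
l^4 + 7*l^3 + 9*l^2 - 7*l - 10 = (l - 1)*(l + 1)*(l + 2)*(l + 5)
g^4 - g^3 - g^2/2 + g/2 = g*(g - 1)*(g - sqrt(2)/2)*(g + sqrt(2)/2)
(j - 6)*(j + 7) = j^2 + j - 42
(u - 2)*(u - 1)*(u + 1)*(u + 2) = u^4 - 5*u^2 + 4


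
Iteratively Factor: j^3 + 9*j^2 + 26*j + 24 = (j + 2)*(j^2 + 7*j + 12) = (j + 2)*(j + 4)*(j + 3)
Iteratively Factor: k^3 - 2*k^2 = (k)*(k^2 - 2*k) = k*(k - 2)*(k)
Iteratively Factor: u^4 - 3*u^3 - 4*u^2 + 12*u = (u - 3)*(u^3 - 4*u) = (u - 3)*(u - 2)*(u^2 + 2*u) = u*(u - 3)*(u - 2)*(u + 2)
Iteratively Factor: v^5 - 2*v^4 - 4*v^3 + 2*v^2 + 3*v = (v - 1)*(v^4 - v^3 - 5*v^2 - 3*v) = (v - 1)*(v + 1)*(v^3 - 2*v^2 - 3*v) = v*(v - 1)*(v + 1)*(v^2 - 2*v - 3) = v*(v - 3)*(v - 1)*(v + 1)*(v + 1)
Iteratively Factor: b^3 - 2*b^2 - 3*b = (b)*(b^2 - 2*b - 3) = b*(b + 1)*(b - 3)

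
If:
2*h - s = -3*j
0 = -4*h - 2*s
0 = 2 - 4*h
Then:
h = 1/2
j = -2/3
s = -1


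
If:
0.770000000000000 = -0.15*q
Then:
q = -5.13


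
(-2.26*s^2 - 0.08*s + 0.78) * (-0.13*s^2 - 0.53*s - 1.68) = 0.2938*s^4 + 1.2082*s^3 + 3.7378*s^2 - 0.279*s - 1.3104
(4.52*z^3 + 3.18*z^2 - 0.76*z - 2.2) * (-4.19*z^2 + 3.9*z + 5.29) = -18.9388*z^5 + 4.3038*z^4 + 39.4972*z^3 + 23.0762*z^2 - 12.6004*z - 11.638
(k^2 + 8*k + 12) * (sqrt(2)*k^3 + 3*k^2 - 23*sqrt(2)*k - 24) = sqrt(2)*k^5 + 3*k^4 + 8*sqrt(2)*k^4 - 11*sqrt(2)*k^3 + 24*k^3 - 184*sqrt(2)*k^2 + 12*k^2 - 276*sqrt(2)*k - 192*k - 288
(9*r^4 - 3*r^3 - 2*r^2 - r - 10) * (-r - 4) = -9*r^5 - 33*r^4 + 14*r^3 + 9*r^2 + 14*r + 40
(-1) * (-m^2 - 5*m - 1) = m^2 + 5*m + 1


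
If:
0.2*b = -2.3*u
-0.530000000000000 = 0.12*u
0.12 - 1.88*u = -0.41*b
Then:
No Solution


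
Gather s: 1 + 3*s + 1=3*s + 2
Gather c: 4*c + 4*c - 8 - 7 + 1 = 8*c - 14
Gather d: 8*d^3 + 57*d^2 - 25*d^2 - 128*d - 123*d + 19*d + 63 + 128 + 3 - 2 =8*d^3 + 32*d^2 - 232*d + 192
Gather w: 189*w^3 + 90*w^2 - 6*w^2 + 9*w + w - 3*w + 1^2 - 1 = 189*w^3 + 84*w^2 + 7*w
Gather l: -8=-8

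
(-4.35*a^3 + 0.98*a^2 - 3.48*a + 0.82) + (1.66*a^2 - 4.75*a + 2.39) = -4.35*a^3 + 2.64*a^2 - 8.23*a + 3.21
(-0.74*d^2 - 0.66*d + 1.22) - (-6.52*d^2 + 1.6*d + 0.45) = 5.78*d^2 - 2.26*d + 0.77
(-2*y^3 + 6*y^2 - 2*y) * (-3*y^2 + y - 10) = 6*y^5 - 20*y^4 + 32*y^3 - 62*y^2 + 20*y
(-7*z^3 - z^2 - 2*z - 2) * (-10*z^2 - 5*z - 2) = 70*z^5 + 45*z^4 + 39*z^3 + 32*z^2 + 14*z + 4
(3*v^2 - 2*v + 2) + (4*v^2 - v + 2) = 7*v^2 - 3*v + 4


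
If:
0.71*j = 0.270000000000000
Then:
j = 0.38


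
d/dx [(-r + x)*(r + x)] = 2*x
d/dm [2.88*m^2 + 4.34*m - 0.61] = 5.76*m + 4.34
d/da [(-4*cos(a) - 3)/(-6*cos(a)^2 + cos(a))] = 3*(8*sin(a) - sin(a)/cos(a)^2 + 12*tan(a))/(6*cos(a) - 1)^2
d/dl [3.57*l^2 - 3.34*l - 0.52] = 7.14*l - 3.34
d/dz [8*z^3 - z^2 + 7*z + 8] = 24*z^2 - 2*z + 7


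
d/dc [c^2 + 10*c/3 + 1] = 2*c + 10/3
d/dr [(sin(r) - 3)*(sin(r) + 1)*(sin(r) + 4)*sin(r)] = 2*(2*sin(r)^3 + 3*sin(r)^2 - 11*sin(r) - 6)*cos(r)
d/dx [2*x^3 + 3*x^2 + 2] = 6*x*(x + 1)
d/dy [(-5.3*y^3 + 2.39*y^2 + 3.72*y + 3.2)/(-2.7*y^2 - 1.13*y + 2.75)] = (14.31*y^4 + 11.978*y^3 - 36.3817*y^2 + 30.425*y + 13.846)/(7.29*y^4 + 6.102*y^3 - 13.5731*y^2 - 6.215*y + 7.5625)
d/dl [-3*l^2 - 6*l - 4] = -6*l - 6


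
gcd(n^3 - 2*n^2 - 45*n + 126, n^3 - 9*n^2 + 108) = n - 6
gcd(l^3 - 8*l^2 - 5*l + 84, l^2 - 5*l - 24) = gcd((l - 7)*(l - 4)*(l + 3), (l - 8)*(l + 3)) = l + 3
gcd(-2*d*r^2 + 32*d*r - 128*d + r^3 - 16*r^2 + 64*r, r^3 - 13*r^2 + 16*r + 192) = r^2 - 16*r + 64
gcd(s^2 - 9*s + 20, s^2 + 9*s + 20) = 1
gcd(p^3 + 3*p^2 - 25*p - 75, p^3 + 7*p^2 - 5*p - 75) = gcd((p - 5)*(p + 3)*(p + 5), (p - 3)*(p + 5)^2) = p + 5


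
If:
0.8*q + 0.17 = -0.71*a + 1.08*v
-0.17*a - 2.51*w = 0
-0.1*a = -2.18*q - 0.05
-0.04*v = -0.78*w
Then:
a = -0.07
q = -0.03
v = 0.09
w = 0.00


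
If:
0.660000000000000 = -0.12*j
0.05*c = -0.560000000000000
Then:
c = -11.20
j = -5.50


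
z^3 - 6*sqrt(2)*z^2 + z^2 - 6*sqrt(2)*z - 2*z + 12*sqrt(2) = (z - 1)*(z + 2)*(z - 6*sqrt(2))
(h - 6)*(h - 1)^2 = h^3 - 8*h^2 + 13*h - 6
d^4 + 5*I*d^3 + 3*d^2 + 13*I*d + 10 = (d - I)^2*(d + 2*I)*(d + 5*I)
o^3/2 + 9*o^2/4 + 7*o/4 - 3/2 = (o/2 + 1)*(o - 1/2)*(o + 3)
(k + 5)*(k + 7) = k^2 + 12*k + 35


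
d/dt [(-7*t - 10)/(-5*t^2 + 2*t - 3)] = (-35*t^2 - 100*t + 41)/(25*t^4 - 20*t^3 + 34*t^2 - 12*t + 9)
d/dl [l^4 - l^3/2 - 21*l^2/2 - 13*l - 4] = 4*l^3 - 3*l^2/2 - 21*l - 13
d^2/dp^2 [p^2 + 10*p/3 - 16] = 2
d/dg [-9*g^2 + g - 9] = 1 - 18*g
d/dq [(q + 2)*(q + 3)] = 2*q + 5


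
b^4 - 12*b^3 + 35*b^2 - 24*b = b*(b - 8)*(b - 3)*(b - 1)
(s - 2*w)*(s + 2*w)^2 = s^3 + 2*s^2*w - 4*s*w^2 - 8*w^3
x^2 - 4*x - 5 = (x - 5)*(x + 1)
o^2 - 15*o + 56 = (o - 8)*(o - 7)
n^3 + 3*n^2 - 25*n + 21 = (n - 3)*(n - 1)*(n + 7)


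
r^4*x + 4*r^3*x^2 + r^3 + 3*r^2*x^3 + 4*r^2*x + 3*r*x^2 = r*(r + x)*(r + 3*x)*(r*x + 1)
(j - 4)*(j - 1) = j^2 - 5*j + 4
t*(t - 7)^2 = t^3 - 14*t^2 + 49*t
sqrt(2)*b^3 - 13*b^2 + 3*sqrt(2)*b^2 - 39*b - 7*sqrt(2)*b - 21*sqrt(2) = (b + 3)*(b - 7*sqrt(2))*(sqrt(2)*b + 1)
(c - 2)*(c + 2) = c^2 - 4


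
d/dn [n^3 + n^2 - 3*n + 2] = 3*n^2 + 2*n - 3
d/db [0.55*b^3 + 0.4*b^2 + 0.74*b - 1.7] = 1.65*b^2 + 0.8*b + 0.74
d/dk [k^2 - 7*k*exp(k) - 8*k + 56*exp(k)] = -7*k*exp(k) + 2*k + 49*exp(k) - 8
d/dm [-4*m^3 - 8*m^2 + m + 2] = -12*m^2 - 16*m + 1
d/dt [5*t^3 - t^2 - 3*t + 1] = 15*t^2 - 2*t - 3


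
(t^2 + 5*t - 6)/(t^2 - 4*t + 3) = (t + 6)/(t - 3)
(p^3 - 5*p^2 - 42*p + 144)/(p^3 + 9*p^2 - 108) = (p - 8)/(p + 6)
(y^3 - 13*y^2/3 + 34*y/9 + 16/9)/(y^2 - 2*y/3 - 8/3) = (9*y^2 - 21*y - 8)/(3*(3*y + 4))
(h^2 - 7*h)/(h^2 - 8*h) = (h - 7)/(h - 8)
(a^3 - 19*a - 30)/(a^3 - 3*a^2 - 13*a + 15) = (a + 2)/(a - 1)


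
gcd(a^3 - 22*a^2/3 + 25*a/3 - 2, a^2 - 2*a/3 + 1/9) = a - 1/3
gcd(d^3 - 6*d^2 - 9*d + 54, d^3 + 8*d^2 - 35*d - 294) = d - 6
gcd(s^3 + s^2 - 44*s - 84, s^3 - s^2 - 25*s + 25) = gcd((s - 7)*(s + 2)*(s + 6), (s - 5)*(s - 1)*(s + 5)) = 1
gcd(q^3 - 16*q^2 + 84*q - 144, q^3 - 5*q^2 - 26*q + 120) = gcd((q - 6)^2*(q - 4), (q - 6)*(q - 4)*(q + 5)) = q^2 - 10*q + 24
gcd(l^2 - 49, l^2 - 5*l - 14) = l - 7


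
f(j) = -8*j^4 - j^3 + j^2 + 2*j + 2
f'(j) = -32*j^3 - 3*j^2 + 2*j + 2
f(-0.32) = 1.41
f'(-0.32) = 2.10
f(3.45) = -1153.62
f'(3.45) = -1340.84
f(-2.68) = -389.62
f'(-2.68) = 591.06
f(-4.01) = -1994.02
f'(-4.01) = 2009.14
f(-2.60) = -344.44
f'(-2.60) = 538.95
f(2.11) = -157.29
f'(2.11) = -307.74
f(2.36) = -249.02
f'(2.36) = -430.60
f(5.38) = -6816.24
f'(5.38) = -5057.14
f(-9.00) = -51694.00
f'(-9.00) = 23069.00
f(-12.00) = -164038.00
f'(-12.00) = 54842.00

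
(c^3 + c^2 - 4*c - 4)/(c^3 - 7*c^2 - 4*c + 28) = (c + 1)/(c - 7)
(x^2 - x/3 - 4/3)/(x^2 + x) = (x - 4/3)/x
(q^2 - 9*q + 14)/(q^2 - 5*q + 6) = (q - 7)/(q - 3)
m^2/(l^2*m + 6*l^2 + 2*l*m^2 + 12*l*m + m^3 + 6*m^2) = m^2/(l^2*m + 6*l^2 + 2*l*m^2 + 12*l*m + m^3 + 6*m^2)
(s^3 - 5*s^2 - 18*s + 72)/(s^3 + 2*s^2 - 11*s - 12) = (s - 6)/(s + 1)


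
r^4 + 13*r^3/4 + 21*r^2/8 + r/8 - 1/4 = (r - 1/4)*(r + 1/2)*(r + 1)*(r + 2)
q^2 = q^2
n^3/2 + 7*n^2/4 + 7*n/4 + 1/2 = (n/2 + 1)*(n + 1/2)*(n + 1)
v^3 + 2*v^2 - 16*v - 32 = (v - 4)*(v + 2)*(v + 4)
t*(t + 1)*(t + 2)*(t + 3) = t^4 + 6*t^3 + 11*t^2 + 6*t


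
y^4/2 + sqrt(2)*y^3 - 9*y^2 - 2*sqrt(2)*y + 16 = (y/2 + sqrt(2)/2)*(y - 2*sqrt(2))*(y - sqrt(2))*(y + 4*sqrt(2))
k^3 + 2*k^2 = k^2*(k + 2)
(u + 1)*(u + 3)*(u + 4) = u^3 + 8*u^2 + 19*u + 12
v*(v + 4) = v^2 + 4*v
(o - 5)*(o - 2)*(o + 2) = o^3 - 5*o^2 - 4*o + 20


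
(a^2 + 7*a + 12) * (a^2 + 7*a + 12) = a^4 + 14*a^3 + 73*a^2 + 168*a + 144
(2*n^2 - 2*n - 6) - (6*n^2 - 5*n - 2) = -4*n^2 + 3*n - 4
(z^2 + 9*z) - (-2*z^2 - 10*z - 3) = 3*z^2 + 19*z + 3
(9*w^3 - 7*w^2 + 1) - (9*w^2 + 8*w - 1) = 9*w^3 - 16*w^2 - 8*w + 2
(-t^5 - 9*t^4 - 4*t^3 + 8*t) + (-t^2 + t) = -t^5 - 9*t^4 - 4*t^3 - t^2 + 9*t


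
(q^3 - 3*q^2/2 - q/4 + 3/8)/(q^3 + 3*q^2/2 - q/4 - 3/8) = (2*q - 3)/(2*q + 3)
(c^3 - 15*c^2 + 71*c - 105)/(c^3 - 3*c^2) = 1 - 12/c + 35/c^2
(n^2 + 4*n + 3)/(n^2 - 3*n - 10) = (n^2 + 4*n + 3)/(n^2 - 3*n - 10)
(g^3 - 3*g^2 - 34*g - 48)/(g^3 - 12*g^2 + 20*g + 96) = (g + 3)/(g - 6)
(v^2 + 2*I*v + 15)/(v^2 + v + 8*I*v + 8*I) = (v^2 + 2*I*v + 15)/(v^2 + v + 8*I*v + 8*I)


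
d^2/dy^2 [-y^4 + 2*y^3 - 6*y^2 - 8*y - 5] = -12*y^2 + 12*y - 12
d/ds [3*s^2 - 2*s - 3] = 6*s - 2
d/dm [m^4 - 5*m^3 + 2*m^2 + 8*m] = 4*m^3 - 15*m^2 + 4*m + 8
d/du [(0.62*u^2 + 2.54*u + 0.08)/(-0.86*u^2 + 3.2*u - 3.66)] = (4.1684*u^2 - 4.4008*u - 9.5524)/(0.7396*u^4 - 5.504*u^3 + 16.5352*u^2 - 23.424*u + 13.3956)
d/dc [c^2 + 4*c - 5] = 2*c + 4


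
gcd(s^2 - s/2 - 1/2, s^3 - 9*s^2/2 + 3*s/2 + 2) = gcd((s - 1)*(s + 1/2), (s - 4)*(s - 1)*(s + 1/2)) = s^2 - s/2 - 1/2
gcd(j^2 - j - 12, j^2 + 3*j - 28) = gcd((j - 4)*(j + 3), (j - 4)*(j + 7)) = j - 4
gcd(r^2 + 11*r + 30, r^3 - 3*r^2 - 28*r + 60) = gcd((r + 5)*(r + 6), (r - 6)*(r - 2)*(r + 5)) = r + 5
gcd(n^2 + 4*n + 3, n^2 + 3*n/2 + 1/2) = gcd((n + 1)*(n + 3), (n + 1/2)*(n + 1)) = n + 1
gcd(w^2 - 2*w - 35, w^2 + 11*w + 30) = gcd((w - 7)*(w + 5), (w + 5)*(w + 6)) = w + 5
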